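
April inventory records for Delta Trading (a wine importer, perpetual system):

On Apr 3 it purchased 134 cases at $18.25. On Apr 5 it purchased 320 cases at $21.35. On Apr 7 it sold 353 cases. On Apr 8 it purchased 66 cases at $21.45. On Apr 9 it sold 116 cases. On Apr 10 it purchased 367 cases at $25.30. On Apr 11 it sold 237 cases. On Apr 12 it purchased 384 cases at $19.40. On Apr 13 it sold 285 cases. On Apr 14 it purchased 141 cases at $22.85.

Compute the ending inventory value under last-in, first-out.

Apr 7, 353 sold [LIFO — newest first]: 320 @ $21.35 + 33 @ $18.25 = $7,434.25
Apr 9, 116 sold [LIFO — newest first]: 66 @ $21.45 + 50 @ $18.25 = $2,328.20
Apr 11, 237 sold [LIFO — newest first]: 237 @ $25.30 = $5,996.10
Apr 13, 285 sold [LIFO — newest first]: 285 @ $19.40 = $5,529.00
Total COGS = $7,434.25 + $2,328.20 + $5,996.10 + $5,529.00 = $21,287.55
Ending inventory: 51 @ $18.25 + 130 @ $25.30 + 99 @ $19.40 + 141 @ $22.85 = $9,362.20

Ending inventory = $9,362.20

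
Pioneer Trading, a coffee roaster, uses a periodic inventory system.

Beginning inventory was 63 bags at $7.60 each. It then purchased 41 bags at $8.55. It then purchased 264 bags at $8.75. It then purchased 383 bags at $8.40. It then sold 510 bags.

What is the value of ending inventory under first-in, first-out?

Sale 1 (510) [FIFO — oldest first]: 63 @ $7.60 + 41 @ $8.55 + 264 @ $8.75 + 142 @ $8.40 = $4,332.15
Ending inventory: 241 @ $8.40 = $2,024.40
Check: goods available $6,356.55 = COGS $4,332.15 + ending $2,024.40

Ending inventory = $2,024.40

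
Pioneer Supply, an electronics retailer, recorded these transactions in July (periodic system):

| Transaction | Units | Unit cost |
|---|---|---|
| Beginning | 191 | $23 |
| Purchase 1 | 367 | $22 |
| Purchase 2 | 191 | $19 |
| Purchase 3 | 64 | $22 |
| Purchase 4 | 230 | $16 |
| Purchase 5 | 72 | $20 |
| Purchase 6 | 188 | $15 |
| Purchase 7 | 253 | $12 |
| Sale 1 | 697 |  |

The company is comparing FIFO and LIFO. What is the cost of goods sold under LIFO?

FIFO COGS: 191 @ $23 + 367 @ $22 + 139 @ $19 = $15,108
LIFO COGS: 253 @ $12 + 188 @ $15 + 72 @ $20 + 184 @ $16 = $10,240

COGS = $10,240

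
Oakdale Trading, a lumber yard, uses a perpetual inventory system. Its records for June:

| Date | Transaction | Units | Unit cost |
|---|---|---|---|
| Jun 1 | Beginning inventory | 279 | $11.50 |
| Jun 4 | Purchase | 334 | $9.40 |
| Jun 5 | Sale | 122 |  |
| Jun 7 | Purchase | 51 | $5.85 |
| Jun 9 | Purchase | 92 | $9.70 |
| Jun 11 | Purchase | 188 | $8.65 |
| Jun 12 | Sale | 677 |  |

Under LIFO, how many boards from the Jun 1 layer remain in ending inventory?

145

Jun 5, 122 sold [LIFO — newest first]: 122 @ $9.40 = $1,146.80
Jun 12, 677 sold [LIFO — newest first]: 188 @ $8.65 + 92 @ $9.70 + 51 @ $5.85 + 212 @ $9.40 + 134 @ $11.50 = $6,350.75
Total COGS = $1,146.80 + $6,350.75 = $7,497.55
Ending inventory: 145 @ $11.50 = $1,667.50
Check: goods available $9,165.05 = COGS $7,497.55 + ending $1,667.50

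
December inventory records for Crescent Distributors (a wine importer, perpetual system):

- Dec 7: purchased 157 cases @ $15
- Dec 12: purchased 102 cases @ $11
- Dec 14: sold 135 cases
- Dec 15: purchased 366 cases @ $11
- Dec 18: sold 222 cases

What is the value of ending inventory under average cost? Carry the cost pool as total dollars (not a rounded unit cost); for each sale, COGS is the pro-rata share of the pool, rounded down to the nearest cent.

After Dec 7: 157 on hand, pool $2,355.00 (≈ $15.0000 each)
After Dec 12: 259 on hand, pool $3,477.00 (≈ $13.4247 each)
Dec 14, sell 135: 135/259 × $3,477.00 → $1,812.33
After Dec 15: 490 on hand, pool $5,690.67 (≈ $11.6136 each)
Dec 18, sell 222: 222/490 × $5,690.67 → $2,578.22
Total COGS = $1,812.33 + $2,578.22 = $4,390.55
Ending inventory (cost pool remaining) = $3,112.45
Check: goods available $7,503.00 = COGS $4,390.55 + ending $3,112.45

Ending inventory = $3,112.45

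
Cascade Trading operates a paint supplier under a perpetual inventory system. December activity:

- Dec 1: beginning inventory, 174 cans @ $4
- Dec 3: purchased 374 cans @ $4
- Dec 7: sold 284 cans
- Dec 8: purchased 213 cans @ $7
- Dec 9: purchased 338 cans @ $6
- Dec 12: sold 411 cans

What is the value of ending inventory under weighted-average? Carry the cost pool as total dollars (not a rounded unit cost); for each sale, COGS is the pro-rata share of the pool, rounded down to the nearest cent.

After Dec 1: 174 on hand, pool $696.00 (≈ $4.0000 each)
After Dec 3: 548 on hand, pool $2,192.00 (≈ $4.0000 each)
Dec 7, sell 284: 284/548 × $2,192.00 → $1,136.00
After Dec 8: 477 on hand, pool $2,547.00 (≈ $5.3396 each)
After Dec 9: 815 on hand, pool $4,575.00 (≈ $5.6135 each)
Dec 12, sell 411: 411/815 × $4,575.00 → $2,307.14
Total COGS = $1,136.00 + $2,307.14 = $3,443.14
Ending inventory (cost pool remaining) = $2,267.86
Check: goods available $5,711.00 = COGS $3,443.14 + ending $2,267.86

Ending inventory = $2,267.86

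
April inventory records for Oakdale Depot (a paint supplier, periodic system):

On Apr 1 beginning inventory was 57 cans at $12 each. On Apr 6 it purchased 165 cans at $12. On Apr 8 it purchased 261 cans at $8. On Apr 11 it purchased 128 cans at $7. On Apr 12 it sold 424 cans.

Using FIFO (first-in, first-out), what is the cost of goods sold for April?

COGS = $4,280

Apr 12, 424 sold [FIFO — oldest first]: 57 @ $12 + 165 @ $12 + 202 @ $8 = $4,280
Ending inventory: 59 @ $8 + 128 @ $7 = $1,368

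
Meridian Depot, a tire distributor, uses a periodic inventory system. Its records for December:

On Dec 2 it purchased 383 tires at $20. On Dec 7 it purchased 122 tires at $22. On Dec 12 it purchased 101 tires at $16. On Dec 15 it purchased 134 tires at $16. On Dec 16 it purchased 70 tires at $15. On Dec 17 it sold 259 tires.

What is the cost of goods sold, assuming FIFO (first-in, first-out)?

Dec 17, 259 sold [FIFO — oldest first]: 259 @ $20 = $5,180
Ending inventory: 124 @ $20 + 122 @ $22 + 101 @ $16 + 134 @ $16 + 70 @ $15 = $9,974
Check: goods available $15,154 = COGS $5,180 + ending $9,974

COGS = $5,180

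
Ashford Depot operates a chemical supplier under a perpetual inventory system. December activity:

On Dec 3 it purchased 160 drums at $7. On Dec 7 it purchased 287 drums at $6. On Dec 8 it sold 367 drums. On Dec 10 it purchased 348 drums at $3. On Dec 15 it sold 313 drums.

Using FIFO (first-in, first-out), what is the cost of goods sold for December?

Dec 8, 367 sold [FIFO — oldest first]: 160 @ $7 + 207 @ $6 = $2,362
Dec 15, 313 sold [FIFO — oldest first]: 80 @ $6 + 233 @ $3 = $1,179
Total COGS = $2,362 + $1,179 = $3,541
Ending inventory: 115 @ $3 = $345

COGS = $3,541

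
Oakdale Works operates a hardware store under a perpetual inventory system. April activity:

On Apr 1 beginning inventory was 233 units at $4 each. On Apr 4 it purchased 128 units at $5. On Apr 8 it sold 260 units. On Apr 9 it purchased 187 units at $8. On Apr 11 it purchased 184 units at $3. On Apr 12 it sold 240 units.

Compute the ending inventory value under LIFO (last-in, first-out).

Ending inventory = $1,452

Apr 8, 260 sold [LIFO — newest first]: 128 @ $5 + 132 @ $4 = $1,168
Apr 12, 240 sold [LIFO — newest first]: 184 @ $3 + 56 @ $8 = $1,000
Total COGS = $1,168 + $1,000 = $2,168
Ending inventory: 101 @ $4 + 131 @ $8 = $1,452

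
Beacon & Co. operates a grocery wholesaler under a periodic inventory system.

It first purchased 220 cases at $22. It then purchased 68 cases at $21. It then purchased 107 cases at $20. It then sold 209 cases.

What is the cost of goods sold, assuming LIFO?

COGS = $4,316

Sale 1 (209) [LIFO — newest first]: 107 @ $20 + 68 @ $21 + 34 @ $22 = $4,316
Ending inventory: 186 @ $22 = $4,092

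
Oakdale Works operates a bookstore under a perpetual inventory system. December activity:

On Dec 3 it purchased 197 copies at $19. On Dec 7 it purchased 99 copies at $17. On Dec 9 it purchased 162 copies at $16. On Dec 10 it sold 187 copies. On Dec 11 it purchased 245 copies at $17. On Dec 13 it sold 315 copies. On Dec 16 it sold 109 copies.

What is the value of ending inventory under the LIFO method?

Dec 10, 187 sold [LIFO — newest first]: 162 @ $16 + 25 @ $17 = $3,017
Dec 13, 315 sold [LIFO — newest first]: 245 @ $17 + 70 @ $17 = $5,355
Dec 16, 109 sold [LIFO — newest first]: 4 @ $17 + 105 @ $19 = $2,063
Total COGS = $3,017 + $5,355 + $2,063 = $10,435
Ending inventory: 92 @ $19 = $1,748

Ending inventory = $1,748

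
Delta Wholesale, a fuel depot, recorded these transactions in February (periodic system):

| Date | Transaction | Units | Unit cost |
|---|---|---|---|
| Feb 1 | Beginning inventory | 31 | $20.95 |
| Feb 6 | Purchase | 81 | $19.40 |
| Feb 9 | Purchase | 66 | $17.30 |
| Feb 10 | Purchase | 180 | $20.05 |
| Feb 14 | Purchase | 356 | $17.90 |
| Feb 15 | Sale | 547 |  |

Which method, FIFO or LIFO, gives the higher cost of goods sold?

FIFO

FIFO COGS: 31 @ $20.95 + 81 @ $19.40 + 66 @ $17.30 + 180 @ $20.05 + 189 @ $17.90 = $10,354.75
LIFO COGS: 356 @ $17.90 + 180 @ $20.05 + 11 @ $17.30 = $10,171.70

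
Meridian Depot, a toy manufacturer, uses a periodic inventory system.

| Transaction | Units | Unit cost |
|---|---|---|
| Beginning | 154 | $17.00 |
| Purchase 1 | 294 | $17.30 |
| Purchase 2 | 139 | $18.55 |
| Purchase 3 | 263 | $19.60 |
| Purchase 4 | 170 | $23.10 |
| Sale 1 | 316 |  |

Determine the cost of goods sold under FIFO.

COGS = $5,420.60

Sale 1 (316) [FIFO — oldest first]: 154 @ $17.00 + 162 @ $17.30 = $5,420.60
Ending inventory: 132 @ $17.30 + 139 @ $18.55 + 263 @ $19.60 + 170 @ $23.10 = $13,943.85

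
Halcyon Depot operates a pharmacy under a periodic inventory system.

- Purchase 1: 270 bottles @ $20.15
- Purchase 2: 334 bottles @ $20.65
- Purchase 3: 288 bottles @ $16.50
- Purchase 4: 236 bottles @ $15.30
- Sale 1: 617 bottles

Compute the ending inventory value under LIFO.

Ending inventory = $10,417.15

Sale 1 (617) [LIFO — newest first]: 236 @ $15.30 + 288 @ $16.50 + 93 @ $20.65 = $10,283.25
Ending inventory: 270 @ $20.15 + 241 @ $20.65 = $10,417.15
Check: goods available $20,700.40 = COGS $10,283.25 + ending $10,417.15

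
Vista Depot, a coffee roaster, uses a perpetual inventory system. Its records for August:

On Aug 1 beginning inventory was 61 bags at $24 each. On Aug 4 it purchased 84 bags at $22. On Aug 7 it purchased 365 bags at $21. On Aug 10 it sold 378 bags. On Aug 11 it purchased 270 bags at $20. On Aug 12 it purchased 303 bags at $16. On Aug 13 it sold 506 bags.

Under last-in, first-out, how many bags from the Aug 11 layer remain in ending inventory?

67

Aug 10, 378 sold [LIFO — newest first]: 365 @ $21 + 13 @ $22 = $7,951
Aug 13, 506 sold [LIFO — newest first]: 303 @ $16 + 203 @ $20 = $8,908
Total COGS = $7,951 + $8,908 = $16,859
Ending inventory: 61 @ $24 + 71 @ $22 + 67 @ $20 = $4,366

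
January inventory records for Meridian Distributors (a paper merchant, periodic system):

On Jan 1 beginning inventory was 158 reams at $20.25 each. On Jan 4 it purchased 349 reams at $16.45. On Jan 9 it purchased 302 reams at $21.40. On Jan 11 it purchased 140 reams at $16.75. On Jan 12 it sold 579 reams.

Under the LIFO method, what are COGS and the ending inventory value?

Jan 12, 579 sold [LIFO — newest first]: 140 @ $16.75 + 302 @ $21.40 + 137 @ $16.45 = $11,061.45
Ending inventory: 158 @ $20.25 + 212 @ $16.45 = $6,686.90

COGS = $11,061.45; ending inventory = $6,686.90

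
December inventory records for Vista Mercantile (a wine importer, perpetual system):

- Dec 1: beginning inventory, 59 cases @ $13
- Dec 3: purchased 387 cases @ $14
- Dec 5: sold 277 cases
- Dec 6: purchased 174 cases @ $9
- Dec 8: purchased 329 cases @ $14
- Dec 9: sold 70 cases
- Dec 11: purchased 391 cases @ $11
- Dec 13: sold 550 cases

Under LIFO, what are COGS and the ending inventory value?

Dec 5, 277 sold [LIFO — newest first]: 277 @ $14 = $3,878
Dec 9, 70 sold [LIFO — newest first]: 70 @ $14 = $980
Dec 13, 550 sold [LIFO — newest first]: 391 @ $11 + 159 @ $14 = $6,527
Total COGS = $3,878 + $980 + $6,527 = $11,385
Ending inventory: 59 @ $13 + 110 @ $14 + 174 @ $9 + 100 @ $14 = $5,273
Check: goods available $16,658 = COGS $11,385 + ending $5,273

COGS = $11,385; ending inventory = $5,273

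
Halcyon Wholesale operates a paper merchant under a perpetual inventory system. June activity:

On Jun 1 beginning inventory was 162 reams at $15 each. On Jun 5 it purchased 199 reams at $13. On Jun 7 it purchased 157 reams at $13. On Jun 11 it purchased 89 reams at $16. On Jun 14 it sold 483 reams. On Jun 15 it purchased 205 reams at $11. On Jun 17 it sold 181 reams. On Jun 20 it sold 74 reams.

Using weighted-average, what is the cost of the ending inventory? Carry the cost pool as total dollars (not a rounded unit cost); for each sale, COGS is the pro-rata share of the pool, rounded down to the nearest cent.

Ending inventory = $896.94

After Jun 1: 162 on hand, pool $2,430.00 (≈ $15.0000 each)
After Jun 5: 361 on hand, pool $5,017.00 (≈ $13.8975 each)
After Jun 7: 518 on hand, pool $7,058.00 (≈ $13.6255 each)
After Jun 11: 607 on hand, pool $8,482.00 (≈ $13.9736 each)
Jun 14, sell 483: 483/607 × $8,482.00 → $6,749.26
After Jun 15: 329 on hand, pool $3,987.74 (≈ $12.1208 each)
Jun 17, sell 181: 181/329 × $3,987.74 → $2,193.86
Jun 20, sell 74: 74/148 × $1,793.88 → $896.94
Total COGS = $6,749.26 + $2,193.86 + $896.94 = $9,840.06
Ending inventory (cost pool remaining) = $896.94
Check: goods available $10,737.00 = COGS $9,840.06 + ending $896.94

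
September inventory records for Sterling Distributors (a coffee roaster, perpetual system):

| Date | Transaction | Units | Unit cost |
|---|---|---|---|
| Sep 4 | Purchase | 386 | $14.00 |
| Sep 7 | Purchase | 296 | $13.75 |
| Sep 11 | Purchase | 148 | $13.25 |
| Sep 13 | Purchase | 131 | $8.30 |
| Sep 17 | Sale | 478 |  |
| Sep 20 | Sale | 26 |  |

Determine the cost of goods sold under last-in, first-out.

COGS = $6,142.05

Sep 17, 478 sold [LIFO — newest first]: 131 @ $8.30 + 148 @ $13.25 + 199 @ $13.75 = $5,784.55
Sep 20, 26 sold [LIFO — newest first]: 26 @ $13.75 = $357.50
Total COGS = $5,784.55 + $357.50 = $6,142.05
Ending inventory: 386 @ $14.00 + 71 @ $13.75 = $6,380.25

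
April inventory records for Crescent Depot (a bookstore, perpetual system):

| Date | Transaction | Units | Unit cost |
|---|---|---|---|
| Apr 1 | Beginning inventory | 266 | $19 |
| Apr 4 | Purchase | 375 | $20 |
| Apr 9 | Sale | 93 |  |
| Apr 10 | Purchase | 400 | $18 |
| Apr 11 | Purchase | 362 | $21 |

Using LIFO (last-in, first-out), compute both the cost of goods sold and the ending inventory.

Apr 9, 93 sold [LIFO — newest first]: 93 @ $20 = $1,860
Ending inventory: 266 @ $19 + 282 @ $20 + 400 @ $18 + 362 @ $21 = $25,496
Check: goods available $27,356 = COGS $1,860 + ending $25,496

COGS = $1,860; ending inventory = $25,496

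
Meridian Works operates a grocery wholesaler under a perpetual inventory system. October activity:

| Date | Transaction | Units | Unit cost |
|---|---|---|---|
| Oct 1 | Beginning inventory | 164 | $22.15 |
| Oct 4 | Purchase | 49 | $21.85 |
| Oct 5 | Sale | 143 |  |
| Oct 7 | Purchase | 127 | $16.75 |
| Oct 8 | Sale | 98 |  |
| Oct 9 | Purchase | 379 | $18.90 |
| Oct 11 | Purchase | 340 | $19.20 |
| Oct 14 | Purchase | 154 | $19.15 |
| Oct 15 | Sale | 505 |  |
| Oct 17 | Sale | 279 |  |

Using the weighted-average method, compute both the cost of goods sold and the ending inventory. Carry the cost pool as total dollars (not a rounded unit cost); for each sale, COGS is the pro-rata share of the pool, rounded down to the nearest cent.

After Oct 1: 164 on hand, pool $3,632.60 (≈ $22.1500 each)
After Oct 4: 213 on hand, pool $4,703.25 (≈ $22.0810 each)
Oct 5, sell 143: 143/213 × $4,703.25 → $3,157.58
After Oct 7: 197 on hand, pool $3,672.92 (≈ $18.6443 each)
Oct 8, sell 98: 98/197 × $3,672.92 → $1,827.13
After Oct 9: 478 on hand, pool $9,008.89 (≈ $18.8471 each)
After Oct 11: 818 on hand, pool $15,536.89 (≈ $18.9938 each)
After Oct 14: 972 on hand, pool $18,485.99 (≈ $19.0185 each)
Oct 15, sell 505: 505/972 × $18,485.99 → $9,604.34
Oct 17, sell 279: 279/467 × $8,881.65 → $5,306.16
Total COGS = $3,157.58 + $1,827.13 + $9,604.34 + $5,306.16 = $19,895.21
Ending inventory (cost pool remaining) = $3,575.49
Check: goods available $23,470.70 = COGS $19,895.21 + ending $3,575.49

COGS = $19,895.21; ending inventory = $3,575.49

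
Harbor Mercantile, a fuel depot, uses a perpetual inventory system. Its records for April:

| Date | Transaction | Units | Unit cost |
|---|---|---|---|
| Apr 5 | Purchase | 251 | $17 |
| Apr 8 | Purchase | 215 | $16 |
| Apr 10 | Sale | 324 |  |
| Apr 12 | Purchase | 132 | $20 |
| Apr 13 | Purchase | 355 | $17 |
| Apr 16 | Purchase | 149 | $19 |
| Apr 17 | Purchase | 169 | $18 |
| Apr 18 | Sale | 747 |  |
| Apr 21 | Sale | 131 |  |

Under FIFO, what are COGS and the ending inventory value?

Apr 10, 324 sold [FIFO — oldest first]: 251 @ $17 + 73 @ $16 = $5,435
Apr 18, 747 sold [FIFO — oldest first]: 142 @ $16 + 132 @ $20 + 355 @ $17 + 118 @ $19 = $13,189
Apr 21, 131 sold [FIFO — oldest first]: 31 @ $19 + 100 @ $18 = $2,389
Total COGS = $5,435 + $13,189 + $2,389 = $21,013
Ending inventory: 69 @ $18 = $1,242
Check: goods available $22,255 = COGS $21,013 + ending $1,242

COGS = $21,013; ending inventory = $1,242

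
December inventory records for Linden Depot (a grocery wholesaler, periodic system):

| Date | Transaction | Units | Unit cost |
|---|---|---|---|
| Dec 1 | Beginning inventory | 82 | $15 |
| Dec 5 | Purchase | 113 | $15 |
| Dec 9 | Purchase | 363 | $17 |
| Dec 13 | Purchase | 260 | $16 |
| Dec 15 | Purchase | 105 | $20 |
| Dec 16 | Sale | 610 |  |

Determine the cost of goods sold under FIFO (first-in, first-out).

COGS = $9,928

Dec 16, 610 sold [FIFO — oldest first]: 82 @ $15 + 113 @ $15 + 363 @ $17 + 52 @ $16 = $9,928
Ending inventory: 208 @ $16 + 105 @ $20 = $5,428
Check: goods available $15,356 = COGS $9,928 + ending $5,428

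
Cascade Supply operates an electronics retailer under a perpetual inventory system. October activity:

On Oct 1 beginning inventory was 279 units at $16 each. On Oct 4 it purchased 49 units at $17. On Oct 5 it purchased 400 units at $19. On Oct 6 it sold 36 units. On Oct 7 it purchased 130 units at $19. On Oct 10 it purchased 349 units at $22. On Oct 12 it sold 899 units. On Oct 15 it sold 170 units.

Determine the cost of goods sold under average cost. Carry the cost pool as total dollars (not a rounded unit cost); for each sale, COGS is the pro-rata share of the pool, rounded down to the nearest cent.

After Oct 1: 279 on hand, pool $4,464.00 (≈ $16.0000 each)
After Oct 4: 328 on hand, pool $5,297.00 (≈ $16.1494 each)
After Oct 5: 728 on hand, pool $12,897.00 (≈ $17.7157 each)
Oct 6, sell 36: 36/728 × $12,897.00 → $637.76
After Oct 7: 822 on hand, pool $14,729.24 (≈ $17.9188 each)
After Oct 10: 1171 on hand, pool $22,407.24 (≈ $19.1351 each)
Oct 12, sell 899: 899/1171 × $22,407.24 → $17,202.48
Oct 15, sell 170: 170/272 × $5,204.76 → $3,252.97
Total COGS = $637.76 + $17,202.48 + $3,252.97 = $21,093.21
Ending inventory (cost pool remaining) = $1,951.79

COGS = $21,093.21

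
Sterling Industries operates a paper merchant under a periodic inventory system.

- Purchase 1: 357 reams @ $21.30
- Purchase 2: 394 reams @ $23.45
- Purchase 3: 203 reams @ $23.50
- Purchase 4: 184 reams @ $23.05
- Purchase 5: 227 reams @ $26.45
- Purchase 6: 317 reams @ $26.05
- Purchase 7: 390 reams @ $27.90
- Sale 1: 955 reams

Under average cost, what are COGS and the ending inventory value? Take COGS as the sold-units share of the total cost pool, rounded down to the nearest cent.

COGS = $23,505.39; ending inventory = $27,492.71

Sale 1, sell 955: 955/2072 × $50,998.10 → $23,505.39
Ending inventory (cost pool remaining) = $27,492.71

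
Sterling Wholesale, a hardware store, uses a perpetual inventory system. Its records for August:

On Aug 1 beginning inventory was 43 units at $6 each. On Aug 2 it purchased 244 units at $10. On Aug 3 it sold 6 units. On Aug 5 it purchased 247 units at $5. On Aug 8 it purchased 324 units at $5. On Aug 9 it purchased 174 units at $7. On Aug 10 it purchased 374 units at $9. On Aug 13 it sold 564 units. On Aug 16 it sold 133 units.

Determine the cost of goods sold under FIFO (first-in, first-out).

Aug 3, 6 sold [FIFO — oldest first]: 6 @ $6 = $36
Aug 13, 564 sold [FIFO — oldest first]: 37 @ $6 + 244 @ $10 + 247 @ $5 + 36 @ $5 = $4,077
Aug 16, 133 sold [FIFO — oldest first]: 133 @ $5 = $665
Total COGS = $36 + $4,077 + $665 = $4,778
Ending inventory: 155 @ $5 + 174 @ $7 + 374 @ $9 = $5,359

COGS = $4,778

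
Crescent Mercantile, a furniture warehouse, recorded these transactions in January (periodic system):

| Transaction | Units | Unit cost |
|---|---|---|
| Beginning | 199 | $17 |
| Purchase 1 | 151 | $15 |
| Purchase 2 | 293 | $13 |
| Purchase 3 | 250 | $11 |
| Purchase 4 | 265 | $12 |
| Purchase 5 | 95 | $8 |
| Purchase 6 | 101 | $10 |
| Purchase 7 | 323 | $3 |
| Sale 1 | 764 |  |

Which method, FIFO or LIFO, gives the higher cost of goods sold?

FIFO

FIFO COGS: 199 @ $17 + 151 @ $15 + 293 @ $13 + 121 @ $11 = $10,788
LIFO COGS: 323 @ $3 + 101 @ $10 + 95 @ $8 + 245 @ $12 = $5,679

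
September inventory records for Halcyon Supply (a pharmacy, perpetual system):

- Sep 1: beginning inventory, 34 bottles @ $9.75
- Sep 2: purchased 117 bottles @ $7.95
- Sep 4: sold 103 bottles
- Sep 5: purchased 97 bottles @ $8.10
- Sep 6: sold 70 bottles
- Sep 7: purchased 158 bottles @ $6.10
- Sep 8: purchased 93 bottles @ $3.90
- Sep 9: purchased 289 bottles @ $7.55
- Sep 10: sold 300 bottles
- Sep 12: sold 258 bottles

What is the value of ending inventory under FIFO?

Sep 4, 103 sold [FIFO — oldest first]: 34 @ $9.75 + 69 @ $7.95 = $880.05
Sep 6, 70 sold [FIFO — oldest first]: 48 @ $7.95 + 22 @ $8.10 = $559.80
Sep 10, 300 sold [FIFO — oldest first]: 75 @ $8.10 + 158 @ $6.10 + 67 @ $3.90 = $1,832.60
Sep 12, 258 sold [FIFO — oldest first]: 26 @ $3.90 + 232 @ $7.55 = $1,853.00
Total COGS = $880.05 + $559.80 + $1,832.60 + $1,853.00 = $5,125.45
Ending inventory: 57 @ $7.55 = $430.35
Check: goods available $5,555.80 = COGS $5,125.45 + ending $430.35

Ending inventory = $430.35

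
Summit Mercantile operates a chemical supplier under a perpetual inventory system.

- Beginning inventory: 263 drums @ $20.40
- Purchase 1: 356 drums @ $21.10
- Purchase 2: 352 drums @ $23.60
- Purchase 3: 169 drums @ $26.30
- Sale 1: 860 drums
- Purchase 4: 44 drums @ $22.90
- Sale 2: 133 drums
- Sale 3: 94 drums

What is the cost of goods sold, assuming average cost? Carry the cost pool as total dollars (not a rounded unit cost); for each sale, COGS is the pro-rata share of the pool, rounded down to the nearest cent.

After Beginning: 263 on hand, pool $5,365.20 (≈ $20.4000 each)
After Purchase 1: 619 on hand, pool $12,876.80 (≈ $20.8026 each)
After Purchase 2: 971 on hand, pool $21,184.00 (≈ $21.8167 each)
After Purchase 3: 1140 on hand, pool $25,628.70 (≈ $22.4813 each)
Sale 1, sell 860: 860/1140 × $25,628.70 → $19,333.93
After Purchase 4: 324 on hand, pool $7,302.37 (≈ $22.5382 each)
Sale 2, sell 133: 133/324 × $7,302.37 → $2,997.57
Sale 3, sell 94: 94/191 × $4,304.80 → $2,118.59
Total COGS = $19,333.93 + $2,997.57 + $2,118.59 = $24,450.09
Ending inventory (cost pool remaining) = $2,186.21

COGS = $24,450.09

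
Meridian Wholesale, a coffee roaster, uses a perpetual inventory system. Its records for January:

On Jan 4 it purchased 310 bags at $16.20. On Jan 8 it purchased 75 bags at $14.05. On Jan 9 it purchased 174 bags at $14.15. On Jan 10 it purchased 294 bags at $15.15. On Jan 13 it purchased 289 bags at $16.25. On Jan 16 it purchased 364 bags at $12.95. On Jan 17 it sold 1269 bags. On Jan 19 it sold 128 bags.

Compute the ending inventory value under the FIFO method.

Jan 17, 1269 sold [FIFO — oldest first]: 310 @ $16.20 + 75 @ $14.05 + 174 @ $14.15 + 294 @ $15.15 + 289 @ $16.25 + 127 @ $12.95 = $19,332.85
Jan 19, 128 sold [FIFO — oldest first]: 128 @ $12.95 = $1,657.60
Total COGS = $19,332.85 + $1,657.60 = $20,990.45
Ending inventory: 109 @ $12.95 = $1,411.55
Check: goods available $22,402.00 = COGS $20,990.45 + ending $1,411.55

Ending inventory = $1,411.55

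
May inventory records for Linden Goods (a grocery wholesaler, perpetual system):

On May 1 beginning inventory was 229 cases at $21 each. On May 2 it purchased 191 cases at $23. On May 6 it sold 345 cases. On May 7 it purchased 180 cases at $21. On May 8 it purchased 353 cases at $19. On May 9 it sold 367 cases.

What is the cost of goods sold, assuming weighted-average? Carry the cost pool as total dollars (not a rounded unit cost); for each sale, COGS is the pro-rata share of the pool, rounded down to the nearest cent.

COGS = $14,880.80

After May 1: 229 on hand, pool $4,809.00 (≈ $21.0000 each)
After May 2: 420 on hand, pool $9,202.00 (≈ $21.9095 each)
May 6, sell 345: 345/420 × $9,202.00 → $7,558.78
After May 7: 255 on hand, pool $5,423.22 (≈ $21.2675 each)
After May 8: 608 on hand, pool $12,130.22 (≈ $19.9510 each)
May 9, sell 367: 367/608 × $12,130.22 → $7,322.02
Total COGS = $7,558.78 + $7,322.02 = $14,880.80
Ending inventory (cost pool remaining) = $4,808.20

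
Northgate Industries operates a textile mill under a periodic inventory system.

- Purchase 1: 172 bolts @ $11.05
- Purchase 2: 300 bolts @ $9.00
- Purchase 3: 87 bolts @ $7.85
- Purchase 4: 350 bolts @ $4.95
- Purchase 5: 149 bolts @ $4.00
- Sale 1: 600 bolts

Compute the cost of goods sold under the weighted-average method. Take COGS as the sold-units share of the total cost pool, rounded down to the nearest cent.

Sale 1, sell 600: 600/1058 × $7,612.05 → $4,316.85
Ending inventory (cost pool remaining) = $3,295.20
Check: goods available $7,612.05 = COGS $4,316.85 + ending $3,295.20

COGS = $4,316.85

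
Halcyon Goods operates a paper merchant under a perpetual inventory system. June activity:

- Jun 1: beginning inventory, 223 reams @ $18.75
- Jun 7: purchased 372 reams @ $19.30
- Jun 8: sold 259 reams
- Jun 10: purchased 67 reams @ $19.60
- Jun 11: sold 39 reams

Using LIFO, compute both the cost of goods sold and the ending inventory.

Jun 8, 259 sold [LIFO — newest first]: 259 @ $19.30 = $4,998.70
Jun 11, 39 sold [LIFO — newest first]: 39 @ $19.60 = $764.40
Total COGS = $4,998.70 + $764.40 = $5,763.10
Ending inventory: 223 @ $18.75 + 113 @ $19.30 + 28 @ $19.60 = $6,910.95

COGS = $5,763.10; ending inventory = $6,910.95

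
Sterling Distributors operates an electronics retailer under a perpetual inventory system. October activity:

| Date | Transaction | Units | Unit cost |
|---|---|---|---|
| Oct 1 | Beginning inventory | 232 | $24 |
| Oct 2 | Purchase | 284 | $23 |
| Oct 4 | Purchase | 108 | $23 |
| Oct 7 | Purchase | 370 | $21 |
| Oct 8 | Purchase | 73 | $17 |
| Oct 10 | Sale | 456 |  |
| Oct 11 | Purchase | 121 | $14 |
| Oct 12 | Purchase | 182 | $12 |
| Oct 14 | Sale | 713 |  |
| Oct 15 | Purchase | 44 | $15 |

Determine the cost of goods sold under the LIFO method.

Oct 10, 456 sold [LIFO — newest first]: 73 @ $17 + 370 @ $21 + 13 @ $23 = $9,310
Oct 14, 713 sold [LIFO — newest first]: 182 @ $12 + 121 @ $14 + 95 @ $23 + 284 @ $23 + 31 @ $24 = $13,339
Total COGS = $9,310 + $13,339 = $22,649
Ending inventory: 201 @ $24 + 44 @ $15 = $5,484

COGS = $22,649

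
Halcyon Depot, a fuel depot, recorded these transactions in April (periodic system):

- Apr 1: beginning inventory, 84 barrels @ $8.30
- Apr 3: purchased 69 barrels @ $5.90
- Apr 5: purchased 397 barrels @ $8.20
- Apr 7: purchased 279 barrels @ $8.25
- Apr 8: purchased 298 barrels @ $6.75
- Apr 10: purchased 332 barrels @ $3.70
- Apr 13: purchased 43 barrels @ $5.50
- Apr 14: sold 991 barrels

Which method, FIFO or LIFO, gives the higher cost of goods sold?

FIFO

FIFO COGS: 84 @ $8.30 + 69 @ $5.90 + 397 @ $8.20 + 279 @ $8.25 + 162 @ $6.75 = $7,754.95
LIFO COGS: 43 @ $5.50 + 332 @ $3.70 + 298 @ $6.75 + 279 @ $8.25 + 39 @ $8.20 = $6,097.95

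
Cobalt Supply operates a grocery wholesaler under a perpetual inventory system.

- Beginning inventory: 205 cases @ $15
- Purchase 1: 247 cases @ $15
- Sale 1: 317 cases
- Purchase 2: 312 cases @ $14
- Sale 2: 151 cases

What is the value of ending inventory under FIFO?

Ending inventory = $4,144

Sale 1 (317) [FIFO — oldest first]: 205 @ $15 + 112 @ $15 = $4,755
Sale 2 (151) [FIFO — oldest first]: 135 @ $15 + 16 @ $14 = $2,249
Total COGS = $4,755 + $2,249 = $7,004
Ending inventory: 296 @ $14 = $4,144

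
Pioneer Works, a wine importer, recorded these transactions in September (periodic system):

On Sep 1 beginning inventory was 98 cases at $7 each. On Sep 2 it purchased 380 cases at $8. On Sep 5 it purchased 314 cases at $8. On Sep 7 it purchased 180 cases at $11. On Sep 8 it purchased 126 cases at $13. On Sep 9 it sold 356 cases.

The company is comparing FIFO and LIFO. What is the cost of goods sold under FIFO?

FIFO COGS: 98 @ $7 + 258 @ $8 = $2,750
LIFO COGS: 126 @ $13 + 180 @ $11 + 50 @ $8 = $4,018

COGS = $2,750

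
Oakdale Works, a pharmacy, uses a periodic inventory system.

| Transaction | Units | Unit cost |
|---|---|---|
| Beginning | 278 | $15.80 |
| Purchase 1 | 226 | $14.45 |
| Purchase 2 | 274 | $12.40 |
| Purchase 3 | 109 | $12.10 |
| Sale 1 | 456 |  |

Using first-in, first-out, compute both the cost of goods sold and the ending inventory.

Sale 1 (456) [FIFO — oldest first]: 278 @ $15.80 + 178 @ $14.45 = $6,964.50
Ending inventory: 48 @ $14.45 + 274 @ $12.40 + 109 @ $12.10 = $5,410.10

COGS = $6,964.50; ending inventory = $5,410.10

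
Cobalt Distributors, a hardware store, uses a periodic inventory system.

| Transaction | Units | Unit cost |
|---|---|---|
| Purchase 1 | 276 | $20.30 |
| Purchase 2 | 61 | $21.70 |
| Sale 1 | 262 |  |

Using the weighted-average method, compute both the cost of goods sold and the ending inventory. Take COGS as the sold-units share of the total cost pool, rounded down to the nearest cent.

COGS = $5,384.99; ending inventory = $1,541.51

Sale 1, sell 262: 262/337 × $6,926.50 → $5,384.99
Ending inventory (cost pool remaining) = $1,541.51
Check: goods available $6,926.50 = COGS $5,384.99 + ending $1,541.51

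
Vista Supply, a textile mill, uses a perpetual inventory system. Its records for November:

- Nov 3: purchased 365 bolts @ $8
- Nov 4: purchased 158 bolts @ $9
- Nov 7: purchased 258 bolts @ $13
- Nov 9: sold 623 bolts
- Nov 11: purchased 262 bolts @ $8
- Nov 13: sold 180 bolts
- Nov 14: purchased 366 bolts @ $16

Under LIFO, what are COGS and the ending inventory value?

Nov 9, 623 sold [LIFO — newest first]: 258 @ $13 + 158 @ $9 + 207 @ $8 = $6,432
Nov 13, 180 sold [LIFO — newest first]: 180 @ $8 = $1,440
Total COGS = $6,432 + $1,440 = $7,872
Ending inventory: 158 @ $8 + 82 @ $8 + 366 @ $16 = $7,776

COGS = $7,872; ending inventory = $7,776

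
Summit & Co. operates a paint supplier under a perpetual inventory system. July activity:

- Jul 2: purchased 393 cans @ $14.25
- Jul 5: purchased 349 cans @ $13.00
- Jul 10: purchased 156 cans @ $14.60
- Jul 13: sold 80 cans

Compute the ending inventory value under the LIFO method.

Jul 13, 80 sold [LIFO — newest first]: 80 @ $14.60 = $1,168.00
Ending inventory: 393 @ $14.25 + 349 @ $13.00 + 76 @ $14.60 = $11,246.85

Ending inventory = $11,246.85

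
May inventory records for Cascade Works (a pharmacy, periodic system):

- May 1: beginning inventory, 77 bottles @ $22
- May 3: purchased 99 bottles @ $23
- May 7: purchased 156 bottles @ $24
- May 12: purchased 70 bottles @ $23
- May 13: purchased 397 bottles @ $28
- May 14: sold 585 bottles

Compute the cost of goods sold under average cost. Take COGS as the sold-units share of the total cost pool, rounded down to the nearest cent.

COGS = $14,966.18

May 14, sell 585: 585/799 × $20,441.00 → $14,966.18
Ending inventory (cost pool remaining) = $5,474.82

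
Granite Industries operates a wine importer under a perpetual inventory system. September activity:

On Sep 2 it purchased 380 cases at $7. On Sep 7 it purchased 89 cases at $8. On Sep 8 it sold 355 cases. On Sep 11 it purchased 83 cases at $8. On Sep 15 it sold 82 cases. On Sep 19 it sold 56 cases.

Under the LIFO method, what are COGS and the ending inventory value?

COGS = $3,623; ending inventory = $413

Sep 8, 355 sold [LIFO — newest first]: 89 @ $8 + 266 @ $7 = $2,574
Sep 15, 82 sold [LIFO — newest first]: 82 @ $8 = $656
Sep 19, 56 sold [LIFO — newest first]: 1 @ $8 + 55 @ $7 = $393
Total COGS = $2,574 + $656 + $393 = $3,623
Ending inventory: 59 @ $7 = $413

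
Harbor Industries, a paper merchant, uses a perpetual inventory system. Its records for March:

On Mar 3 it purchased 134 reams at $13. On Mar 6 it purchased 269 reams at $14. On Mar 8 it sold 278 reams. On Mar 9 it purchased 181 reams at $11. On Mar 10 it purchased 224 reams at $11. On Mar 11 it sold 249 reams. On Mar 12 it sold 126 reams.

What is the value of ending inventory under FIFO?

Ending inventory = $1,705

Mar 8, 278 sold [FIFO — oldest first]: 134 @ $13 + 144 @ $14 = $3,758
Mar 11, 249 sold [FIFO — oldest first]: 125 @ $14 + 124 @ $11 = $3,114
Mar 12, 126 sold [FIFO — oldest first]: 57 @ $11 + 69 @ $11 = $1,386
Total COGS = $3,758 + $3,114 + $1,386 = $8,258
Ending inventory: 155 @ $11 = $1,705
Check: goods available $9,963 = COGS $8,258 + ending $1,705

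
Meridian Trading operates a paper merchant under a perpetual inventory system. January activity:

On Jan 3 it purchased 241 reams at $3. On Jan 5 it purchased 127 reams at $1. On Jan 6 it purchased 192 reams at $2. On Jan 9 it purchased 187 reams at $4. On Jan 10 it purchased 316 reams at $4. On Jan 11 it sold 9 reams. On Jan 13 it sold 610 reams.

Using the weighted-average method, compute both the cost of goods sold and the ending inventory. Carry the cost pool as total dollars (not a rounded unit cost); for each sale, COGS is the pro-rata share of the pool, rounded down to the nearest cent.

After Jan 3: 241 on hand, pool $723.00 (≈ $3.0000 each)
After Jan 5: 368 on hand, pool $850.00 (≈ $2.3098 each)
After Jan 6: 560 on hand, pool $1,234.00 (≈ $2.2036 each)
After Jan 9: 747 on hand, pool $1,982.00 (≈ $2.6533 each)
After Jan 10: 1063 on hand, pool $3,246.00 (≈ $3.0536 each)
Jan 11, sell 9: 9/1063 × $3,246.00 → $27.48
Jan 13, sell 610: 610/1054 × $3,218.52 → $1,862.71
Total COGS = $27.48 + $1,862.71 = $1,890.19
Ending inventory (cost pool remaining) = $1,355.81
Check: goods available $3,246.00 = COGS $1,890.19 + ending $1,355.81

COGS = $1,890.19; ending inventory = $1,355.81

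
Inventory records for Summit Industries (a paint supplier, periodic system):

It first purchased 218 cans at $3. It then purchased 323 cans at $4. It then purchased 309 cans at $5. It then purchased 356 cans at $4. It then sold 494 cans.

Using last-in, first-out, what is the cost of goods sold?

Sale 1 (494) [LIFO — newest first]: 356 @ $4 + 138 @ $5 = $2,114
Ending inventory: 218 @ $3 + 323 @ $4 + 171 @ $5 = $2,801

COGS = $2,114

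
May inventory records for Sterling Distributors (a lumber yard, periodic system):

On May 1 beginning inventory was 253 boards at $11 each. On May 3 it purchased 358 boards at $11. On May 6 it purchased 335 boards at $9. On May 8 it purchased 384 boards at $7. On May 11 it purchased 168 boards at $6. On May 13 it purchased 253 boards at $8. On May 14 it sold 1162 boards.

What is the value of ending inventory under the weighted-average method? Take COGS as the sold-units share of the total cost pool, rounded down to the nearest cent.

Ending inventory = $5,199.08

May 14, sell 1162: 1162/1751 × $15,456.00 → $10,256.92
Ending inventory (cost pool remaining) = $5,199.08
Check: goods available $15,456.00 = COGS $10,256.92 + ending $5,199.08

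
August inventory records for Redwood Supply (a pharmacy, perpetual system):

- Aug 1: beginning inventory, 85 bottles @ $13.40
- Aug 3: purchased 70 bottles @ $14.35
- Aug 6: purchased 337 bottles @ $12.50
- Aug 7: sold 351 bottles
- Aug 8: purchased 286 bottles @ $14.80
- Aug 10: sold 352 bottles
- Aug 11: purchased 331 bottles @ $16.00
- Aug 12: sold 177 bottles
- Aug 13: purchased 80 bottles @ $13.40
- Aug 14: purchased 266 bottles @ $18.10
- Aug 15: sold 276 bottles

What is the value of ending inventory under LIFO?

Ending inventory = $4,407.00

Aug 7, 351 sold [LIFO — newest first]: 337 @ $12.50 + 14 @ $14.35 = $4,413.40
Aug 10, 352 sold [LIFO — newest first]: 286 @ $14.80 + 56 @ $14.35 + 10 @ $13.40 = $5,170.40
Aug 12, 177 sold [LIFO — newest first]: 177 @ $16.00 = $2,832.00
Aug 15, 276 sold [LIFO — newest first]: 266 @ $18.10 + 10 @ $13.40 = $4,948.60
Total COGS = $4,413.40 + $5,170.40 + $2,832.00 + $4,948.60 = $17,364.40
Ending inventory: 75 @ $13.40 + 154 @ $16.00 + 70 @ $13.40 = $4,407.00
Check: goods available $21,771.40 = COGS $17,364.40 + ending $4,407.00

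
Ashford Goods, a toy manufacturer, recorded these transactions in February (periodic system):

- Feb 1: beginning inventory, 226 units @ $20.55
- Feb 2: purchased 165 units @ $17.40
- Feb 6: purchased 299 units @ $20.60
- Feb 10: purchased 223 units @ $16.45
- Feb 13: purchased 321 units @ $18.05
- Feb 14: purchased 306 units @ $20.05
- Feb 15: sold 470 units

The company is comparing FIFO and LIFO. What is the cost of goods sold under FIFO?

COGS = $9,142.70

FIFO COGS: 226 @ $20.55 + 165 @ $17.40 + 79 @ $20.60 = $9,142.70
LIFO COGS: 306 @ $20.05 + 164 @ $18.05 = $9,095.50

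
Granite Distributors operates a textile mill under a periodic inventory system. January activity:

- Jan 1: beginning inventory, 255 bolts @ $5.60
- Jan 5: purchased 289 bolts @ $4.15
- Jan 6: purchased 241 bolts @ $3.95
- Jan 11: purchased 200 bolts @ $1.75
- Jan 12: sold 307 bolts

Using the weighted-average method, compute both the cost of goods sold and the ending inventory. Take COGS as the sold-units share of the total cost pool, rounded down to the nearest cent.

Jan 12, sell 307: 307/985 × $3,929.30 → $1,224.66
Ending inventory (cost pool remaining) = $2,704.64
Check: goods available $3,929.30 = COGS $1,224.66 + ending $2,704.64

COGS = $1,224.66; ending inventory = $2,704.64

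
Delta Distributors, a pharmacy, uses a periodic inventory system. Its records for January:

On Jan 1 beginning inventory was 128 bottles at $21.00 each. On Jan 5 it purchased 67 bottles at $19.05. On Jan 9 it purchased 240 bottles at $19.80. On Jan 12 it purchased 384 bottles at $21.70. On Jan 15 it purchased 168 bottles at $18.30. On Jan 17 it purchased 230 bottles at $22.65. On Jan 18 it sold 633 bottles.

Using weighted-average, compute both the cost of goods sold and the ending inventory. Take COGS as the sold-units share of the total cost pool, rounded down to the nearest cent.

Jan 18, sell 633: 633/1217 × $25,333.05 → $13,176.51
Ending inventory (cost pool remaining) = $12,156.54

COGS = $13,176.51; ending inventory = $12,156.54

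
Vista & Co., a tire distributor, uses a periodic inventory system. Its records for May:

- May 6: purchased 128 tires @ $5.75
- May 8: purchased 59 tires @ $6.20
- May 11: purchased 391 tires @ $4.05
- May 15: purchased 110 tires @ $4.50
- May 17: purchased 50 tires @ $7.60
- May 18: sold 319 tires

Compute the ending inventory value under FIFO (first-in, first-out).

Ending inventory = $1,923.95

May 18, 319 sold [FIFO — oldest first]: 128 @ $5.75 + 59 @ $6.20 + 132 @ $4.05 = $1,636.40
Ending inventory: 259 @ $4.05 + 110 @ $4.50 + 50 @ $7.60 = $1,923.95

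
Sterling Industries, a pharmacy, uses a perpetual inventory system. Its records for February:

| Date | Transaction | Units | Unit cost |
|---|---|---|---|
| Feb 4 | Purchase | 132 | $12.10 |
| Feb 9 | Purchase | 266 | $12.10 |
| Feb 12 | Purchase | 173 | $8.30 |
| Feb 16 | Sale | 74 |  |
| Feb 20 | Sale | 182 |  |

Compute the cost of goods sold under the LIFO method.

COGS = $2,440.20

Feb 16, 74 sold [LIFO — newest first]: 74 @ $8.30 = $614.20
Feb 20, 182 sold [LIFO — newest first]: 99 @ $8.30 + 83 @ $12.10 = $1,826.00
Total COGS = $614.20 + $1,826.00 = $2,440.20
Ending inventory: 132 @ $12.10 + 183 @ $12.10 = $3,811.50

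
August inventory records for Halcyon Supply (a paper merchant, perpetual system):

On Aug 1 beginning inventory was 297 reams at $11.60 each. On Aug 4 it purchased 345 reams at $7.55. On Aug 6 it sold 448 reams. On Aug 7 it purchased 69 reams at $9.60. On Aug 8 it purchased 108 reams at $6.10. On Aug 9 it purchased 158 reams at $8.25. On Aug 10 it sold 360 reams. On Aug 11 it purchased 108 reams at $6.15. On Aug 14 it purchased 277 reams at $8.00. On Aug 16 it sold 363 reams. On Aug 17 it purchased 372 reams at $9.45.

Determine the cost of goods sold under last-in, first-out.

COGS = $9,459.15

Aug 6, 448 sold [LIFO — newest first]: 345 @ $7.55 + 103 @ $11.60 = $3,799.55
Aug 10, 360 sold [LIFO — newest first]: 158 @ $8.25 + 108 @ $6.10 + 69 @ $9.60 + 25 @ $11.60 = $2,914.70
Aug 16, 363 sold [LIFO — newest first]: 277 @ $8.00 + 86 @ $6.15 = $2,744.90
Total COGS = $3,799.55 + $2,914.70 + $2,744.90 = $9,459.15
Ending inventory: 169 @ $11.60 + 22 @ $6.15 + 372 @ $9.45 = $5,611.10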